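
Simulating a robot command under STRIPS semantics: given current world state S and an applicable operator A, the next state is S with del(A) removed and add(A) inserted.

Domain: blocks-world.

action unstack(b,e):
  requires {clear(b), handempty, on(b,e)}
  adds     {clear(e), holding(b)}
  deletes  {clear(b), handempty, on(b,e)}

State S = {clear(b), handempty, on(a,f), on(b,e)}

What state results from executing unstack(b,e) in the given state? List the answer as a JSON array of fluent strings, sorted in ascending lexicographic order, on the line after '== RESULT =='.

Progress:
  pre ⊆ S: {clear(b), handempty, on(b,e)} ⊆ S  — applicable
  S \ del = {on(a,f)}
  ∪ add   = {clear(e), holding(b), on(a,f)}

== RESULT ==
["clear(e)", "holding(b)", "on(a,f)"]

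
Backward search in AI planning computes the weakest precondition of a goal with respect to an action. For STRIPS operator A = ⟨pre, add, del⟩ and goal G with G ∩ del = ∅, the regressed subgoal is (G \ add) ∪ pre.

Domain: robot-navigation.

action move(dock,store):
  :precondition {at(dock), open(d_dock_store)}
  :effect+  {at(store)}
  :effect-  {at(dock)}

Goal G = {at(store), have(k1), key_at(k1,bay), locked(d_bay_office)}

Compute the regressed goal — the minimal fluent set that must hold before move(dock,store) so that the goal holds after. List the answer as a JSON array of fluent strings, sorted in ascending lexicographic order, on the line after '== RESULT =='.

Compute (G \ add) ∪ pre:
  G ∩ del = {}  (empty — regression defined)
  G \ add = {at(store), have(k1), key_at(k1,bay), locked(d_bay_office)} \ {at(store)} = {have(k1), key_at(k1,bay), locked(d_bay_office)}
  ∪ pre   = {have(k1), key_at(k1,bay), locked(d_bay_office)} ∪ {at(dock), open(d_dock_store)}
          = {at(dock), have(k1), key_at(k1,bay), locked(d_bay_office), open(d_dock_store)}

== RESULT ==
["at(dock)", "have(k1)", "key_at(k1,bay)", "locked(d_bay_office)", "open(d_dock_store)"]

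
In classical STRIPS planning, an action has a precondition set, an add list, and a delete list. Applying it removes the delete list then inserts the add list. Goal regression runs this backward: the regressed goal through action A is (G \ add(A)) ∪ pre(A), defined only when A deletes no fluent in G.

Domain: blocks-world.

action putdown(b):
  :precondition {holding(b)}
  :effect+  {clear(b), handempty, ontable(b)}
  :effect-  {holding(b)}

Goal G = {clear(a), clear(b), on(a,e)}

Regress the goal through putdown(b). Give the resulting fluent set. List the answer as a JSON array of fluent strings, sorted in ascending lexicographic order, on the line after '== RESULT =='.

Regress:
  G ∩ del = {}  (empty — regression defined)
  G \ add = {clear(a), clear(b), on(a,e)} \ {clear(b), handempty, ontable(b)} = {clear(a), on(a,e)}
  ∪ pre   = {clear(a), on(a,e)} ∪ {holding(b)}
          = {clear(a), holding(b), on(a,e)}

== RESULT ==
["clear(a)", "holding(b)", "on(a,e)"]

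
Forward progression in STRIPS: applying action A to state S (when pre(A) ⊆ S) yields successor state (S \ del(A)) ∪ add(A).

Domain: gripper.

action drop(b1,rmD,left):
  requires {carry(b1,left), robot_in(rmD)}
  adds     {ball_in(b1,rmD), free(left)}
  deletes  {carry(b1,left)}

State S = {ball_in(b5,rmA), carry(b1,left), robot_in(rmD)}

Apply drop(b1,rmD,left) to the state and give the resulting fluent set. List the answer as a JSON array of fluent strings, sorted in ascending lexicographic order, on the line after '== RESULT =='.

Progress:
  pre ⊆ S: {carry(b1,left), robot_in(rmD)} ⊆ S  — applicable
  S \ del = {ball_in(b5,rmA), robot_in(rmD)}
  ∪ add   = {ball_in(b1,rmD), ball_in(b5,rmA), free(left), robot_in(rmD)}

== RESULT ==
["ball_in(b1,rmD)", "ball_in(b5,rmA)", "free(left)", "robot_in(rmD)"]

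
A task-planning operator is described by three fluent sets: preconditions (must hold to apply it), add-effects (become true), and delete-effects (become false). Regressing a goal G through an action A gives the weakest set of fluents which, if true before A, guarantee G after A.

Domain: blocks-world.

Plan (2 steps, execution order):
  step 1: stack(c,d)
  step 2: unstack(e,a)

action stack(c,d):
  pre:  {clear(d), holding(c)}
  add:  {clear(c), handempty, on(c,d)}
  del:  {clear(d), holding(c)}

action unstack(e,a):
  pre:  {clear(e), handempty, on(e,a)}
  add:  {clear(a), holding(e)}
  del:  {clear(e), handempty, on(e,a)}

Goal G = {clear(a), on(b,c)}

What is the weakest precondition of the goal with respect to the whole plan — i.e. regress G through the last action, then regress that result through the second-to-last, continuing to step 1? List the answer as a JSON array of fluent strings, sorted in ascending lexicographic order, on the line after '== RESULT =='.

Work backward from the goal:
  through step 2 (unstack(e,a)): drop {clear(a)}, keep {on(b,c)}, require {clear(e), handempty, on(e,a)}
    → {clear(e), handempty, on(b,c), on(e,a)}
  through step 1 (stack(c,d)): drop {handempty}, keep {clear(e), on(b,c), on(e,a)}, require {clear(d), holding(c)}
    → {clear(d), clear(e), holding(c), on(b,c), on(e,a)}

== RESULT ==
["clear(d)", "clear(e)", "holding(c)", "on(b,c)", "on(e,a)"]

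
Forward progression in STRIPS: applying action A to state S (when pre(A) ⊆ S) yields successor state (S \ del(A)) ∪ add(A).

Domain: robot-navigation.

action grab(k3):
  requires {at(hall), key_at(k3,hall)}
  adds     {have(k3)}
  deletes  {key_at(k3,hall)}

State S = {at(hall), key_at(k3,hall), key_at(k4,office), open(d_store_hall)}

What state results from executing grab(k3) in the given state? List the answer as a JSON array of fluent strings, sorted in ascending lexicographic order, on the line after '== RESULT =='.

Progress:
  pre ⊆ S: {at(hall), key_at(k3,hall)} ⊆ S  — applicable
  S \ del = {at(hall), key_at(k4,office), open(d_store_hall)}
  ∪ add   = {at(hall), have(k3), key_at(k4,office), open(d_store_hall)}

== RESULT ==
["at(hall)", "have(k3)", "key_at(k4,office)", "open(d_store_hall)"]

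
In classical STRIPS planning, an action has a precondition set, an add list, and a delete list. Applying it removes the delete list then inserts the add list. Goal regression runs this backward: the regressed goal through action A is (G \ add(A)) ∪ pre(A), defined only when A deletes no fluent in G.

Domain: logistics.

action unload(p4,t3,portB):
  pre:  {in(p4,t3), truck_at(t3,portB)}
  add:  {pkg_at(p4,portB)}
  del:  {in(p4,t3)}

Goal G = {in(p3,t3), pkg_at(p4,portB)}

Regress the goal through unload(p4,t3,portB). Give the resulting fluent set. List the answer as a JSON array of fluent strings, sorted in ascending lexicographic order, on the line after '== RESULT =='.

Regress:
  G ∩ del = {}  (empty — regression defined)
  G \ add = {in(p3,t3), pkg_at(p4,portB)} \ {pkg_at(p4,portB)} = {in(p3,t3)}
  ∪ pre   = {in(p3,t3)} ∪ {in(p4,t3), truck_at(t3,portB)}
          = {in(p3,t3), in(p4,t3), truck_at(t3,portB)}

== RESULT ==
["in(p3,t3)", "in(p4,t3)", "truck_at(t3,portB)"]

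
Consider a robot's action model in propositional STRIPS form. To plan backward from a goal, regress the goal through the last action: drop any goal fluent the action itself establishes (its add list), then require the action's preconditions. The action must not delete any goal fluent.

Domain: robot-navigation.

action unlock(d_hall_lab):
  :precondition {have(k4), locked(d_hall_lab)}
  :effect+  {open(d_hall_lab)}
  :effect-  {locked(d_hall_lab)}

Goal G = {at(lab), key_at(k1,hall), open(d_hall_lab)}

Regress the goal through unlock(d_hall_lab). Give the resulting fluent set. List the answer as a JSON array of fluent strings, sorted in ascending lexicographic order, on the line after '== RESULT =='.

Regress:
  G ∩ del = {}  (empty — regression defined)
  G \ add = {at(lab), key_at(k1,hall), open(d_hall_lab)} \ {open(d_hall_lab)} = {at(lab), key_at(k1,hall)}
  ∪ pre   = {at(lab), key_at(k1,hall)} ∪ {have(k4), locked(d_hall_lab)}
          = {at(lab), have(k4), key_at(k1,hall), locked(d_hall_lab)}

== RESULT ==
["at(lab)", "have(k4)", "key_at(k1,hall)", "locked(d_hall_lab)"]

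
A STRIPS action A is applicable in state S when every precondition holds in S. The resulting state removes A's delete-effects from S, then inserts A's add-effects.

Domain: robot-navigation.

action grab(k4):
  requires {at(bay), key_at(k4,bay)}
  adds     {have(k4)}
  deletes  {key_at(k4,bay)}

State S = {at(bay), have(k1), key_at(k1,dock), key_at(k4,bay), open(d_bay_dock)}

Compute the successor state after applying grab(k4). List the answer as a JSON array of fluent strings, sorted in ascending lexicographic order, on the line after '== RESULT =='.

Progress:
  pre ⊆ S: {at(bay), key_at(k4,bay)} ⊆ S  — applicable
  S \ del = {at(bay), have(k1), key_at(k1,dock), open(d_bay_dock)}
  ∪ add   = {at(bay), have(k1), have(k4), key_at(k1,dock), open(d_bay_dock)}

== RESULT ==
["at(bay)", "have(k1)", "have(k4)", "key_at(k1,dock)", "open(d_bay_dock)"]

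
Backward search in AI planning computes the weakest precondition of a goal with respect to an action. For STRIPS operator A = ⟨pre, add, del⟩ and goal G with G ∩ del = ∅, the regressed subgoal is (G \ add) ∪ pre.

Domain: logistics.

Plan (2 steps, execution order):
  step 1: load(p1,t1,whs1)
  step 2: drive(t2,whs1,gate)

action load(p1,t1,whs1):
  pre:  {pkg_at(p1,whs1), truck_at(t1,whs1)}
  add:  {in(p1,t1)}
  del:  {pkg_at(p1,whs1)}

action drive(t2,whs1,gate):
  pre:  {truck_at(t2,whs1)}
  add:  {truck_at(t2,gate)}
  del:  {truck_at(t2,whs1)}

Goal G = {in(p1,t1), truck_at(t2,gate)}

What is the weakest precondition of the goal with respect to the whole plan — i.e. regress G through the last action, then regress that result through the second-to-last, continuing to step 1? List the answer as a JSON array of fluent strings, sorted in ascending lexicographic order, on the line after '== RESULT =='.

Regress step by step:
  through step 2 (drive(t2,whs1,gate)): drop {truck_at(t2,gate)}, keep {in(p1,t1)}, require {truck_at(t2,whs1)}
    → {in(p1,t1), truck_at(t2,whs1)}
  through step 1 (load(p1,t1,whs1)): drop {in(p1,t1)}, keep {truck_at(t2,whs1)}, require {pkg_at(p1,whs1), truck_at(t1,whs1)}
    → {pkg_at(p1,whs1), truck_at(t1,whs1), truck_at(t2,whs1)}

== RESULT ==
["pkg_at(p1,whs1)", "truck_at(t1,whs1)", "truck_at(t2,whs1)"]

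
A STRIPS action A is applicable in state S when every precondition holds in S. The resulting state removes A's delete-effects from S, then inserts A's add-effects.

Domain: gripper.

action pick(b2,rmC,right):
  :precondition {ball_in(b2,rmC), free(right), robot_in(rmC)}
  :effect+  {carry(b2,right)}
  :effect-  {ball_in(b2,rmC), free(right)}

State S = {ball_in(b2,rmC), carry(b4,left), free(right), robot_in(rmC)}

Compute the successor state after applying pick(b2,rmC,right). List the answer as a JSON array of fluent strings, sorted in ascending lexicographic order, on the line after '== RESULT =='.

Progress:
  pre ⊆ S: {ball_in(b2,rmC), free(right), robot_in(rmC)} ⊆ S  — applicable
  S \ del = {carry(b4,left), robot_in(rmC)}
  ∪ add   = {carry(b2,right), carry(b4,left), robot_in(rmC)}

== RESULT ==
["carry(b2,right)", "carry(b4,left)", "robot_in(rmC)"]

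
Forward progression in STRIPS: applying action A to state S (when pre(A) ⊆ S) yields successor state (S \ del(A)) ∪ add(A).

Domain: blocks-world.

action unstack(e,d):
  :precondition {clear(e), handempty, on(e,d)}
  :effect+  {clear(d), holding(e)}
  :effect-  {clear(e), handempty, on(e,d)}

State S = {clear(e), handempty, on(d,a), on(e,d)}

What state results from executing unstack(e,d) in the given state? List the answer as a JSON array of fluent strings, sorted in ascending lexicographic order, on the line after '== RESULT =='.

Compute (S \ del) ∪ add:
  pre ⊆ S: {clear(e), handempty, on(e,d)} ⊆ S  — applicable
  S \ del = {on(d,a)}
  ∪ add   = {clear(d), holding(e), on(d,a)}

== RESULT ==
["clear(d)", "holding(e)", "on(d,a)"]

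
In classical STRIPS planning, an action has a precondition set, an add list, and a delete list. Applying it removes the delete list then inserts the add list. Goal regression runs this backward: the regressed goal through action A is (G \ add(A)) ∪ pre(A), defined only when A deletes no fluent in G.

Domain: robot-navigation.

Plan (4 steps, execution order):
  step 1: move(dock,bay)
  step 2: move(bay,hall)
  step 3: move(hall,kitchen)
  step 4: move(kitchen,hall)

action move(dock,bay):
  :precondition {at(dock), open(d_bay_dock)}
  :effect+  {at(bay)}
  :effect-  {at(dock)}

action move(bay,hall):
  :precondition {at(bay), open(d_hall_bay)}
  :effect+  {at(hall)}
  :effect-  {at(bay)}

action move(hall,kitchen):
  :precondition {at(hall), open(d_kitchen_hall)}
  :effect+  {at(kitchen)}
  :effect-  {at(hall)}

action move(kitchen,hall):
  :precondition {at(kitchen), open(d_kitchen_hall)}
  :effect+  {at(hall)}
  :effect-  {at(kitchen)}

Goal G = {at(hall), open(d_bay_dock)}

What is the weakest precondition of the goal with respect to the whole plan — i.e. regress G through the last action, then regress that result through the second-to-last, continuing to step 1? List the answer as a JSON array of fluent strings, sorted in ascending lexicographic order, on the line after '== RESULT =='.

Regress step by step:
  through step 4 (move(kitchen,hall)): drop {at(hall)}, keep {open(d_bay_dock)}, require {at(kitchen), open(d_kitchen_hall)}
    → {at(kitchen), open(d_bay_dock), open(d_kitchen_hall)}
  through step 3 (move(hall,kitchen)): drop {at(kitchen)}, keep {open(d_bay_dock), open(d_kitchen_hall)}, require {at(hall), open(d_kitchen_hall)}
    → {at(hall), open(d_bay_dock), open(d_kitchen_hall)}
  through step 2 (move(bay,hall)): drop {at(hall)}, keep {open(d_bay_dock), open(d_kitchen_hall)}, require {at(bay), open(d_hall_bay)}
    → {at(bay), open(d_bay_dock), open(d_hall_bay), open(d_kitchen_hall)}
  through step 1 (move(dock,bay)): drop {at(bay)}, keep {open(d_bay_dock), open(d_hall_bay), open(d_kitchen_hall)}, require {at(dock), open(d_bay_dock)}
    → {at(dock), open(d_bay_dock), open(d_hall_bay), open(d_kitchen_hall)}

== RESULT ==
["at(dock)", "open(d_bay_dock)", "open(d_hall_bay)", "open(d_kitchen_hall)"]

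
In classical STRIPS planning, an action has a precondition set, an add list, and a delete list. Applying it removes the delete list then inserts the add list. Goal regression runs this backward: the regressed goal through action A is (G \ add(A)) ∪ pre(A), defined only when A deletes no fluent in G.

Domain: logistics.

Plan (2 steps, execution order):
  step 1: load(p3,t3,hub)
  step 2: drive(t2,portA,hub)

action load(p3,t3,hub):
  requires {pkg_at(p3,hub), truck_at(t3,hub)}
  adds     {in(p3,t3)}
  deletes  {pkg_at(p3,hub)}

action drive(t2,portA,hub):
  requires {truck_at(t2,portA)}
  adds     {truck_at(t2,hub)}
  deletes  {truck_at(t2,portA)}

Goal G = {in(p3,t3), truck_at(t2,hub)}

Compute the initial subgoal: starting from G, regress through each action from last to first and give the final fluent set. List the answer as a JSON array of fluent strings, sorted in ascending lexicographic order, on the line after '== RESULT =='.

Work backward from the goal:
  through step 2 (drive(t2,portA,hub)): drop {truck_at(t2,hub)}, keep {in(p3,t3)}, require {truck_at(t2,portA)}
    → {in(p3,t3), truck_at(t2,portA)}
  through step 1 (load(p3,t3,hub)): drop {in(p3,t3)}, keep {truck_at(t2,portA)}, require {pkg_at(p3,hub), truck_at(t3,hub)}
    → {pkg_at(p3,hub), truck_at(t2,portA), truck_at(t3,hub)}

== RESULT ==
["pkg_at(p3,hub)", "truck_at(t2,portA)", "truck_at(t3,hub)"]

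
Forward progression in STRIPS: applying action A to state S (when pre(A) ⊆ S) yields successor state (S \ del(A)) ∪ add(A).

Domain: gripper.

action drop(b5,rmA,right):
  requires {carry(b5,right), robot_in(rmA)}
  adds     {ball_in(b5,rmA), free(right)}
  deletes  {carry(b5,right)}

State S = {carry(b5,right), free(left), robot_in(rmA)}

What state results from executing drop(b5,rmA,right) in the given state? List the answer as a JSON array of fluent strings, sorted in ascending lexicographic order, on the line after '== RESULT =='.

Compute (S \ del) ∪ add:
  pre ⊆ S: {carry(b5,right), robot_in(rmA)} ⊆ S  — applicable
  S \ del = {free(left), robot_in(rmA)}
  ∪ add   = {ball_in(b5,rmA), free(left), free(right), robot_in(rmA)}

== RESULT ==
["ball_in(b5,rmA)", "free(left)", "free(right)", "robot_in(rmA)"]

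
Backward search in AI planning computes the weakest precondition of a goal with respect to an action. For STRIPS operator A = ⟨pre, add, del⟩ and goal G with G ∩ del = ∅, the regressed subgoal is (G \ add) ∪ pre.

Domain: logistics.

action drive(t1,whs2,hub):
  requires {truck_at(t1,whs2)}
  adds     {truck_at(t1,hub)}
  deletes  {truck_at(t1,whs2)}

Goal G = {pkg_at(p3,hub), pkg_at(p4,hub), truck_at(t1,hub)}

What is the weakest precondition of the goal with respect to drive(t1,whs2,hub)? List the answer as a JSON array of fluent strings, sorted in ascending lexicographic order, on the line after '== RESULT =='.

Regress:
  G ∩ del = {}  (empty — regression defined)
  G \ add = {pkg_at(p3,hub), pkg_at(p4,hub), truck_at(t1,hub)} \ {truck_at(t1,hub)} = {pkg_at(p3,hub), pkg_at(p4,hub)}
  ∪ pre   = {pkg_at(p3,hub), pkg_at(p4,hub)} ∪ {truck_at(t1,whs2)}
          = {pkg_at(p3,hub), pkg_at(p4,hub), truck_at(t1,whs2)}

== RESULT ==
["pkg_at(p3,hub)", "pkg_at(p4,hub)", "truck_at(t1,whs2)"]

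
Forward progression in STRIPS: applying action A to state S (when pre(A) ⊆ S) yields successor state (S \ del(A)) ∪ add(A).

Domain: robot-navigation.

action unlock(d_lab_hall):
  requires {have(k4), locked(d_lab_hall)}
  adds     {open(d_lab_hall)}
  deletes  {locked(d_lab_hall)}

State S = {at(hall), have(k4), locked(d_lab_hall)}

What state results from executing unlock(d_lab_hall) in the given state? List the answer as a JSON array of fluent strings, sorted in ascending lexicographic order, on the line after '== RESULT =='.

Compute (S \ del) ∪ add:
  pre ⊆ S: {have(k4), locked(d_lab_hall)} ⊆ S  — applicable
  S \ del = {at(hall), have(k4)}
  ∪ add   = {at(hall), have(k4), open(d_lab_hall)}

== RESULT ==
["at(hall)", "have(k4)", "open(d_lab_hall)"]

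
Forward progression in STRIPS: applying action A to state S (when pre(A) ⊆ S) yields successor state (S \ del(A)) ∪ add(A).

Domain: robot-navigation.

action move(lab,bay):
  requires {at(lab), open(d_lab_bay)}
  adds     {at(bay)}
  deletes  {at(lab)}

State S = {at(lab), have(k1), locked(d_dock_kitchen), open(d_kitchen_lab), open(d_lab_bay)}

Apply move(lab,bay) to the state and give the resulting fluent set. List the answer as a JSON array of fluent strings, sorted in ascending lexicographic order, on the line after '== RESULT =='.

Progress:
  pre ⊆ S: {at(lab), open(d_lab_bay)} ⊆ S  — applicable
  S \ del = {have(k1), locked(d_dock_kitchen), open(d_kitchen_lab), open(d_lab_bay)}
  ∪ add   = {at(bay), have(k1), locked(d_dock_kitchen), open(d_kitchen_lab), open(d_lab_bay)}

== RESULT ==
["at(bay)", "have(k1)", "locked(d_dock_kitchen)", "open(d_kitchen_lab)", "open(d_lab_bay)"]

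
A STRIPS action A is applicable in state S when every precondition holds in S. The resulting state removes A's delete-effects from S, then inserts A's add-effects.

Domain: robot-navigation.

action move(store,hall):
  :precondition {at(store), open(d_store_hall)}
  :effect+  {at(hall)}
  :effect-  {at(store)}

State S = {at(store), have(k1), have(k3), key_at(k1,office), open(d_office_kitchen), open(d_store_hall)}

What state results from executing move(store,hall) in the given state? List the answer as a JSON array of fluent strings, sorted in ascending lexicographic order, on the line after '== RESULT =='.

Compute (S \ del) ∪ add:
  pre ⊆ S: {at(store), open(d_store_hall)} ⊆ S  — applicable
  S \ del = {have(k1), have(k3), key_at(k1,office), open(d_office_kitchen), open(d_store_hall)}
  ∪ add   = {at(hall), have(k1), have(k3), key_at(k1,office), open(d_office_kitchen), open(d_store_hall)}

== RESULT ==
["at(hall)", "have(k1)", "have(k3)", "key_at(k1,office)", "open(d_office_kitchen)", "open(d_store_hall)"]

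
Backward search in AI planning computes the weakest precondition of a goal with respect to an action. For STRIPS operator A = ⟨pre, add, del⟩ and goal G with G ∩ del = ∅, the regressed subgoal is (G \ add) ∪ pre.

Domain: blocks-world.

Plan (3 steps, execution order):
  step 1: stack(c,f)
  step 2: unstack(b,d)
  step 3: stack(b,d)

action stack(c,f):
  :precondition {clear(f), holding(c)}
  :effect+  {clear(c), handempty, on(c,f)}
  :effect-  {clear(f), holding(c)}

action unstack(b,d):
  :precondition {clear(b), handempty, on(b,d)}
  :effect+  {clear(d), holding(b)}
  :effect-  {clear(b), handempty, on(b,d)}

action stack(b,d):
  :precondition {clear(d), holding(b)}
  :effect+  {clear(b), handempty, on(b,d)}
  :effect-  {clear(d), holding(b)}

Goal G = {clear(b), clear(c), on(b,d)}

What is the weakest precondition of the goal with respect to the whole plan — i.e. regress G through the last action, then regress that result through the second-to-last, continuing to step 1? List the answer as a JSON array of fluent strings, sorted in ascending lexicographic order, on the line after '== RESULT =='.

Regress step by step:
  through step 3 (stack(b,d)): drop {clear(b), on(b,d)}, keep {clear(c)}, require {clear(d), holding(b)}
    → {clear(c), clear(d), holding(b)}
  through step 2 (unstack(b,d)): drop {clear(d), holding(b)}, keep {clear(c)}, require {clear(b), handempty, on(b,d)}
    → {clear(b), clear(c), handempty, on(b,d)}
  through step 1 (stack(c,f)): drop {clear(c), handempty}, keep {clear(b), on(b,d)}, require {clear(f), holding(c)}
    → {clear(b), clear(f), holding(c), on(b,d)}

== RESULT ==
["clear(b)", "clear(f)", "holding(c)", "on(b,d)"]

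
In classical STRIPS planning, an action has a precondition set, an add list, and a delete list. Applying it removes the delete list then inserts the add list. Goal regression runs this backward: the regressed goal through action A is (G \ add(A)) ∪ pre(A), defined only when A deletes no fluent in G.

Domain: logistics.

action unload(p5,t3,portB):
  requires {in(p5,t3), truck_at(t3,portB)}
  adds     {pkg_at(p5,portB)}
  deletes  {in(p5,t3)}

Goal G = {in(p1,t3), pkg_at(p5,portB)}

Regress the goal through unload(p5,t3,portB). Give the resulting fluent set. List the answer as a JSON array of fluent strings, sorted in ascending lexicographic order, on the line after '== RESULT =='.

Compute (G \ add) ∪ pre:
  G ∩ del = {}  (empty — regression defined)
  G \ add = {in(p1,t3), pkg_at(p5,portB)} \ {pkg_at(p5,portB)} = {in(p1,t3)}
  ∪ pre   = {in(p1,t3)} ∪ {in(p5,t3), truck_at(t3,portB)}
          = {in(p1,t3), in(p5,t3), truck_at(t3,portB)}

== RESULT ==
["in(p1,t3)", "in(p5,t3)", "truck_at(t3,portB)"]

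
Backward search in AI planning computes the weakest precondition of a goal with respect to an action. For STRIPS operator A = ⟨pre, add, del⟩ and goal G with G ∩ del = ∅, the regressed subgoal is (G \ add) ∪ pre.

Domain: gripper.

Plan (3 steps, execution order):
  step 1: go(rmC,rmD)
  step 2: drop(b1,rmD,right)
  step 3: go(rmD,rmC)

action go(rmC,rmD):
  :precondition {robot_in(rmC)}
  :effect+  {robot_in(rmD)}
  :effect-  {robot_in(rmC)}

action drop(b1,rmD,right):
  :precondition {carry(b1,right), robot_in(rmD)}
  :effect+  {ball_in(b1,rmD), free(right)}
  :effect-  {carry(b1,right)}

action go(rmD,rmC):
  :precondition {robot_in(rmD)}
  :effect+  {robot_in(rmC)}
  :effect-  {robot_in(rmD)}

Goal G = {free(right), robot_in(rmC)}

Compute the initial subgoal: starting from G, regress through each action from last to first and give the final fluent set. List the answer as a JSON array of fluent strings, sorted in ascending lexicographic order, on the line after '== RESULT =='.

Regress step by step:
  through step 3 (go(rmD,rmC)): drop {robot_in(rmC)}, keep {free(right)}, require {robot_in(rmD)}
    → {free(right), robot_in(rmD)}
  through step 2 (drop(b1,rmD,right)): drop {free(right)}, keep {robot_in(rmD)}, require {carry(b1,right), robot_in(rmD)}
    → {carry(b1,right), robot_in(rmD)}
  through step 1 (go(rmC,rmD)): drop {robot_in(rmD)}, keep {carry(b1,right)}, require {robot_in(rmC)}
    → {carry(b1,right), robot_in(rmC)}

== RESULT ==
["carry(b1,right)", "robot_in(rmC)"]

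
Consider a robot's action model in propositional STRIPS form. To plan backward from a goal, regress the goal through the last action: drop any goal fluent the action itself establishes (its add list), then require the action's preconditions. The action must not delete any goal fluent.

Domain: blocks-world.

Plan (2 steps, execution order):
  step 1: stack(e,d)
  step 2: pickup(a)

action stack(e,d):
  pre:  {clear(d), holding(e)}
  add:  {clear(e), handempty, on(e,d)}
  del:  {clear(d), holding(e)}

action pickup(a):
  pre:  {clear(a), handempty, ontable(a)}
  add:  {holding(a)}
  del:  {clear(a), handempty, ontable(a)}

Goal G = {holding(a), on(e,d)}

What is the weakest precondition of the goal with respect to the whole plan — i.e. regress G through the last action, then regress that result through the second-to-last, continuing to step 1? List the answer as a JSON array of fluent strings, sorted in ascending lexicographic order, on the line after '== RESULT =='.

Work backward from the goal:
  through step 2 (pickup(a)): drop {holding(a)}, keep {on(e,d)}, require {clear(a), handempty, ontable(a)}
    → {clear(a), handempty, on(e,d), ontable(a)}
  through step 1 (stack(e,d)): drop {handempty, on(e,d)}, keep {clear(a), ontable(a)}, require {clear(d), holding(e)}
    → {clear(a), clear(d), holding(e), ontable(a)}

== RESULT ==
["clear(a)", "clear(d)", "holding(e)", "ontable(a)"]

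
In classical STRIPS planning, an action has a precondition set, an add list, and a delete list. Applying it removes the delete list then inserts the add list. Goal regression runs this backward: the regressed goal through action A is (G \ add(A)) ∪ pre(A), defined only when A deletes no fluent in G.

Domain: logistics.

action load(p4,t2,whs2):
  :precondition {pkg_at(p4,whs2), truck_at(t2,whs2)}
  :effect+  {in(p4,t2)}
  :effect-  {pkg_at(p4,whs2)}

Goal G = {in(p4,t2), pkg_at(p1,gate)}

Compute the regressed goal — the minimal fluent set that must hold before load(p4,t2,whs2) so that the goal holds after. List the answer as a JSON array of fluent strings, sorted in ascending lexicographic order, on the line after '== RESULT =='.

Regress:
  G ∩ del = {}  (empty — regression defined)
  G \ add = {in(p4,t2), pkg_at(p1,gate)} \ {in(p4,t2)} = {pkg_at(p1,gate)}
  ∪ pre   = {pkg_at(p1,gate)} ∪ {pkg_at(p4,whs2), truck_at(t2,whs2)}
          = {pkg_at(p1,gate), pkg_at(p4,whs2), truck_at(t2,whs2)}

== RESULT ==
["pkg_at(p1,gate)", "pkg_at(p4,whs2)", "truck_at(t2,whs2)"]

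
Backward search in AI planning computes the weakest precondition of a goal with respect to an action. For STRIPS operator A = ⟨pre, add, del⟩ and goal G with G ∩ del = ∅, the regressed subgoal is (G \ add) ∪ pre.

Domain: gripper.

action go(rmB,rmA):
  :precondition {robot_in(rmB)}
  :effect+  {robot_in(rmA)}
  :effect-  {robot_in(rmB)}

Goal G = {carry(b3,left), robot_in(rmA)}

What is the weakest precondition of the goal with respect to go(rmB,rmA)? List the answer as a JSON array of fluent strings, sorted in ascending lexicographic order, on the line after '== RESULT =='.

Compute (G \ add) ∪ pre:
  G ∩ del = {}  (empty — regression defined)
  G \ add = {carry(b3,left), robot_in(rmA)} \ {robot_in(rmA)} = {carry(b3,left)}
  ∪ pre   = {carry(b3,left)} ∪ {robot_in(rmB)}
          = {carry(b3,left), robot_in(rmB)}

== RESULT ==
["carry(b3,left)", "robot_in(rmB)"]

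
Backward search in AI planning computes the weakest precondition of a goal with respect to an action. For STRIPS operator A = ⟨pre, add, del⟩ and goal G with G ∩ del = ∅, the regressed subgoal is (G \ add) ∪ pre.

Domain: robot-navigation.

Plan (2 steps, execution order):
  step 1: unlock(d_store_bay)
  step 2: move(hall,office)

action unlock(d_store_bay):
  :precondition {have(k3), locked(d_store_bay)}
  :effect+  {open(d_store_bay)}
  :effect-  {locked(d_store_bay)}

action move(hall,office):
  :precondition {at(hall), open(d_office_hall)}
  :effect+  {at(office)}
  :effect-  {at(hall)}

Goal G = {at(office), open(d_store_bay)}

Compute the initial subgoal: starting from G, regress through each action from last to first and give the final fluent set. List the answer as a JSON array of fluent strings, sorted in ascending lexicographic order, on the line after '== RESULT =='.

Regress step by step:
  through step 2 (move(hall,office)): drop {at(office)}, keep {open(d_store_bay)}, require {at(hall), open(d_office_hall)}
    → {at(hall), open(d_office_hall), open(d_store_bay)}
  through step 1 (unlock(d_store_bay)): drop {open(d_store_bay)}, keep {at(hall), open(d_office_hall)}, require {have(k3), locked(d_store_bay)}
    → {at(hall), have(k3), locked(d_store_bay), open(d_office_hall)}

== RESULT ==
["at(hall)", "have(k3)", "locked(d_store_bay)", "open(d_office_hall)"]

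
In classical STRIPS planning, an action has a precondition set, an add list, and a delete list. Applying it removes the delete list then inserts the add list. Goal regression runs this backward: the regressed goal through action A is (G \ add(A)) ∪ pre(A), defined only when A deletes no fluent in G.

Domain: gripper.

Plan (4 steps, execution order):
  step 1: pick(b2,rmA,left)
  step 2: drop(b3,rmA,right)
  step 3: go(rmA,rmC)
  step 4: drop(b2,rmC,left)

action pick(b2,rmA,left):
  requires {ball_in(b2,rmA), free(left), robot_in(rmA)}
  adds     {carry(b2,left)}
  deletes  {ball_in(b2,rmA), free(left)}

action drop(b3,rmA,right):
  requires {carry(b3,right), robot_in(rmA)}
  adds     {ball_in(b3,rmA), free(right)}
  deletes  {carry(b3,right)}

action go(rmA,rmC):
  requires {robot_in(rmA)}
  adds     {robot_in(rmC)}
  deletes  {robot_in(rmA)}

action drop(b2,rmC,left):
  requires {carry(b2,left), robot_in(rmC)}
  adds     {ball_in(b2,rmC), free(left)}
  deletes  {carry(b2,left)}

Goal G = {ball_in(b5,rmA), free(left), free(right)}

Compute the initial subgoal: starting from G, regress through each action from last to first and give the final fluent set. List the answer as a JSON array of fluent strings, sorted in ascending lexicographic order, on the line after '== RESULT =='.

Work backward from the goal:
  through step 4 (drop(b2,rmC,left)): drop {free(left)}, keep {ball_in(b5,rmA), free(right)}, require {carry(b2,left), robot_in(rmC)}
    → {ball_in(b5,rmA), carry(b2,left), free(right), robot_in(rmC)}
  through step 3 (go(rmA,rmC)): drop {robot_in(rmC)}, keep {ball_in(b5,rmA), carry(b2,left), free(right)}, require {robot_in(rmA)}
    → {ball_in(b5,rmA), carry(b2,left), free(right), robot_in(rmA)}
  through step 2 (drop(b3,rmA,right)): drop {free(right)}, keep {ball_in(b5,rmA), carry(b2,left), robot_in(rmA)}, require {carry(b3,right), robot_in(rmA)}
    → {ball_in(b5,rmA), carry(b2,left), carry(b3,right), robot_in(rmA)}
  through step 1 (pick(b2,rmA,left)): drop {carry(b2,left)}, keep {ball_in(b5,rmA), carry(b3,right), robot_in(rmA)}, require {ball_in(b2,rmA), free(left), robot_in(rmA)}
    → {ball_in(b2,rmA), ball_in(b5,rmA), carry(b3,right), free(left), robot_in(rmA)}

== RESULT ==
["ball_in(b2,rmA)", "ball_in(b5,rmA)", "carry(b3,right)", "free(left)", "robot_in(rmA)"]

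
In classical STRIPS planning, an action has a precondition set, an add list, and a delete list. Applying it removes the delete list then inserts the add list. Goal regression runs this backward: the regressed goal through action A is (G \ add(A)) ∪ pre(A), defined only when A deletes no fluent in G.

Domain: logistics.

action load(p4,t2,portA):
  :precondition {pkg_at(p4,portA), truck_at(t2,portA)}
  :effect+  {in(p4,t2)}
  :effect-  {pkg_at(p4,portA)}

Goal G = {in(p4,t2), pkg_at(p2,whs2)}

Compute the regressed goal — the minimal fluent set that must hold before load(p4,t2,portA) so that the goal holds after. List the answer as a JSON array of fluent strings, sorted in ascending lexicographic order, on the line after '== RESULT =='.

Compute (G \ add) ∪ pre:
  G ∩ del = {}  (empty — regression defined)
  G \ add = {in(p4,t2), pkg_at(p2,whs2)} \ {in(p4,t2)} = {pkg_at(p2,whs2)}
  ∪ pre   = {pkg_at(p2,whs2)} ∪ {pkg_at(p4,portA), truck_at(t2,portA)}
          = {pkg_at(p2,whs2), pkg_at(p4,portA), truck_at(t2,portA)}

== RESULT ==
["pkg_at(p2,whs2)", "pkg_at(p4,portA)", "truck_at(t2,portA)"]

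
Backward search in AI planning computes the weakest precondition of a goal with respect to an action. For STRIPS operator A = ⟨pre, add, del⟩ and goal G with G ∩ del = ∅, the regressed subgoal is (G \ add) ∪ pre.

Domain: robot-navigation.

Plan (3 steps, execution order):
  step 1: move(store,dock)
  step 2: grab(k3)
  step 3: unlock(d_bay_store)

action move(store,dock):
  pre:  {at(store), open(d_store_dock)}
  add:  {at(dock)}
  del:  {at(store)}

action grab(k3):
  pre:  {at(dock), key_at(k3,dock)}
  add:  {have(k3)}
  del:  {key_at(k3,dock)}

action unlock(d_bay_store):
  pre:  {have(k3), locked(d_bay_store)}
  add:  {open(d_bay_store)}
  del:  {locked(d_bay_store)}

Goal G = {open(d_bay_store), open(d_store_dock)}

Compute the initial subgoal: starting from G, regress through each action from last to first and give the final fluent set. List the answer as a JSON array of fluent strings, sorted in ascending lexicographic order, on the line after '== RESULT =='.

Regress step by step:
  through step 3 (unlock(d_bay_store)): drop {open(d_bay_store)}, keep {open(d_store_dock)}, require {have(k3), locked(d_bay_store)}
    → {have(k3), locked(d_bay_store), open(d_store_dock)}
  through step 2 (grab(k3)): drop {have(k3)}, keep {locked(d_bay_store), open(d_store_dock)}, require {at(dock), key_at(k3,dock)}
    → {at(dock), key_at(k3,dock), locked(d_bay_store), open(d_store_dock)}
  through step 1 (move(store,dock)): drop {at(dock)}, keep {key_at(k3,dock), locked(d_bay_store), open(d_store_dock)}, require {at(store), open(d_store_dock)}
    → {at(store), key_at(k3,dock), locked(d_bay_store), open(d_store_dock)}

== RESULT ==
["at(store)", "key_at(k3,dock)", "locked(d_bay_store)", "open(d_store_dock)"]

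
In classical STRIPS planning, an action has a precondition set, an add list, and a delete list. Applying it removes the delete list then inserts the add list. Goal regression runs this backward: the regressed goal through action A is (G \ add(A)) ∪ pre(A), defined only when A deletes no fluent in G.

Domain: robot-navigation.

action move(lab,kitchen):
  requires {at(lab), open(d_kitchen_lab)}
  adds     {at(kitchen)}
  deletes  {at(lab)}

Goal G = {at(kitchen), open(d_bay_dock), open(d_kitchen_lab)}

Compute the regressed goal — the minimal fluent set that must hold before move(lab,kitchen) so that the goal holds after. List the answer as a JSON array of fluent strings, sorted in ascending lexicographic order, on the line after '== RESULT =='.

Regress:
  G ∩ del = {}  (empty — regression defined)
  G \ add = {at(kitchen), open(d_bay_dock), open(d_kitchen_lab)} \ {at(kitchen)} = {open(d_bay_dock), open(d_kitchen_lab)}
  ∪ pre   = {open(d_bay_dock), open(d_kitchen_lab)} ∪ {at(lab), open(d_kitchen_lab)}
          = {at(lab), open(d_bay_dock), open(d_kitchen_lab)}

== RESULT ==
["at(lab)", "open(d_bay_dock)", "open(d_kitchen_lab)"]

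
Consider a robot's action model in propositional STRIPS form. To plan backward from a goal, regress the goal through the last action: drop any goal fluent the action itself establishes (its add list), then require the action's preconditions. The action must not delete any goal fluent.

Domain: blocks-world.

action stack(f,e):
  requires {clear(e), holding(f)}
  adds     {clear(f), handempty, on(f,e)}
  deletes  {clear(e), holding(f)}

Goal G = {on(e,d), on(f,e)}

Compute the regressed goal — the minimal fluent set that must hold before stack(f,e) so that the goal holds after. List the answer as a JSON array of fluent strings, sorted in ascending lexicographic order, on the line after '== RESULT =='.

Compute (G \ add) ∪ pre:
  G ∩ del = {}  (empty — regression defined)
  G \ add = {on(e,d), on(f,e)} \ {clear(f), handempty, on(f,e)} = {on(e,d)}
  ∪ pre   = {on(e,d)} ∪ {clear(e), holding(f)}
          = {clear(e), holding(f), on(e,d)}

== RESULT ==
["clear(e)", "holding(f)", "on(e,d)"]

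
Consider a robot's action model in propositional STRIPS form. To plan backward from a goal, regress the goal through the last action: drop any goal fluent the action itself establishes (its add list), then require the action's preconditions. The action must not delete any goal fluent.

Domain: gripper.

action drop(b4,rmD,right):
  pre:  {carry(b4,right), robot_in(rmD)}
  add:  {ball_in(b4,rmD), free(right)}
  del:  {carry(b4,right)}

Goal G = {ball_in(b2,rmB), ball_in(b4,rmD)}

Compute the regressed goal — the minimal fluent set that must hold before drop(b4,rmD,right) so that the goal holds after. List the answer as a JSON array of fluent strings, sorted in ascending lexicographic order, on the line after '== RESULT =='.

Regress:
  G ∩ del = {}  (empty — regression defined)
  G \ add = {ball_in(b2,rmB), ball_in(b4,rmD)} \ {ball_in(b4,rmD), free(right)} = {ball_in(b2,rmB)}
  ∪ pre   = {ball_in(b2,rmB)} ∪ {carry(b4,right), robot_in(rmD)}
          = {ball_in(b2,rmB), carry(b4,right), robot_in(rmD)}

== RESULT ==
["ball_in(b2,rmB)", "carry(b4,right)", "robot_in(rmD)"]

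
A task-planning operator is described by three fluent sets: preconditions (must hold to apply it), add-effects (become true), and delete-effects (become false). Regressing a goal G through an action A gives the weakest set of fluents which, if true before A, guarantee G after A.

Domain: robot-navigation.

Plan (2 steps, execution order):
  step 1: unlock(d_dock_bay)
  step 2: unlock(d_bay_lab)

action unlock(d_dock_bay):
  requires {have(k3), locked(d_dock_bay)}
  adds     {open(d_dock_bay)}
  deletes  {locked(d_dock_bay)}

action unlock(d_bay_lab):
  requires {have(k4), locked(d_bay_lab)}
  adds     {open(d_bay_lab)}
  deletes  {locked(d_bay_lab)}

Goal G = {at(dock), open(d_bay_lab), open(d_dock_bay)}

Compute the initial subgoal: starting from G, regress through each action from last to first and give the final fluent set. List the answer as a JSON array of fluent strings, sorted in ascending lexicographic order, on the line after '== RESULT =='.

Work backward from the goal:
  through step 2 (unlock(d_bay_lab)): drop {open(d_bay_lab)}, keep {at(dock), open(d_dock_bay)}, require {have(k4), locked(d_bay_lab)}
    → {at(dock), have(k4), locked(d_bay_lab), open(d_dock_bay)}
  through step 1 (unlock(d_dock_bay)): drop {open(d_dock_bay)}, keep {at(dock), have(k4), locked(d_bay_lab)}, require {have(k3), locked(d_dock_bay)}
    → {at(dock), have(k3), have(k4), locked(d_bay_lab), locked(d_dock_bay)}

== RESULT ==
["at(dock)", "have(k3)", "have(k4)", "locked(d_bay_lab)", "locked(d_dock_bay)"]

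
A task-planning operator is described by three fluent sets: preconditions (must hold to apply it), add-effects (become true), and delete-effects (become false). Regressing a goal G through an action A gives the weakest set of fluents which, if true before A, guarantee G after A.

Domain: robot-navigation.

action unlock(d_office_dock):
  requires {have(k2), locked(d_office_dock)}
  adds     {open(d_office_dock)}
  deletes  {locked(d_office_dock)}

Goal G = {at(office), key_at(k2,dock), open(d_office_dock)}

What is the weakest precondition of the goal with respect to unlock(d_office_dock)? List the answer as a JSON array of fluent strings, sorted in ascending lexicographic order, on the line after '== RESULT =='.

Compute (G \ add) ∪ pre:
  G ∩ del = {}  (empty — regression defined)
  G \ add = {at(office), key_at(k2,dock), open(d_office_dock)} \ {open(d_office_dock)} = {at(office), key_at(k2,dock)}
  ∪ pre   = {at(office), key_at(k2,dock)} ∪ {have(k2), locked(d_office_dock)}
          = {at(office), have(k2), key_at(k2,dock), locked(d_office_dock)}

== RESULT ==
["at(office)", "have(k2)", "key_at(k2,dock)", "locked(d_office_dock)"]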